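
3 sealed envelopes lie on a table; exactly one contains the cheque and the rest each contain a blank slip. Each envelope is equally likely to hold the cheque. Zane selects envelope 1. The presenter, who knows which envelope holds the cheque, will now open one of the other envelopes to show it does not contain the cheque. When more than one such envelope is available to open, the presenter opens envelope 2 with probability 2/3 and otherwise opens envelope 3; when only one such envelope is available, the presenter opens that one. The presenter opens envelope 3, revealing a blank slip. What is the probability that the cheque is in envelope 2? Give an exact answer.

Apply Bayes' rule, conditioning on where the cheque actually is.
If it is in envelope 1 (prior 1/3): envelope 2 is available but not opened, probability 1/3; weight (1/3)·(1/3) = 1/9.
If it is in envelope 2 (prior 1/3): only envelope 3 is available, probability 1; weight (1/3)·1 = 1/3.
If it is in envelope 3 (prior 1/3): the presenter opened envelope 3, so this case is ruled out; weight (1/3)·0 = 0.
The weights sum to 4/9.
So P(the cheque in envelope 2 | the presenter opened envelope 3) = (1/3) / (4/9) = 3/4.

3/4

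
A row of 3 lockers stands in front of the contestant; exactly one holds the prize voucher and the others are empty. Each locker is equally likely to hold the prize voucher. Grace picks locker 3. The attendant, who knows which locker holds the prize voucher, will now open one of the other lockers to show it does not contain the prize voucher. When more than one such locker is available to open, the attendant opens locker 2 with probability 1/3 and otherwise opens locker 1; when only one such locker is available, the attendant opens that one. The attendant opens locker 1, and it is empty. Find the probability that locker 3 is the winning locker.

Condition on the true location of the prize voucher.
If it is in locker 1 (prior 1/3): the attendant opened locker 1, so this case is ruled out; weight (1/3)·0 = 0.
If it is in locker 2 (prior 1/3): only locker 1 is available, probability 1; weight (1/3)·1 = 1/3.
If it is in locker 3 (prior 1/3): locker 2 is available but not opened, probability 2/3; weight (1/3)·(2/3) = 2/9.
The weights sum to 5/9.
So P(the prize voucher in locker 3 | the attendant opened locker 1) = (2/9) / (5/9) = 2/5.

2/5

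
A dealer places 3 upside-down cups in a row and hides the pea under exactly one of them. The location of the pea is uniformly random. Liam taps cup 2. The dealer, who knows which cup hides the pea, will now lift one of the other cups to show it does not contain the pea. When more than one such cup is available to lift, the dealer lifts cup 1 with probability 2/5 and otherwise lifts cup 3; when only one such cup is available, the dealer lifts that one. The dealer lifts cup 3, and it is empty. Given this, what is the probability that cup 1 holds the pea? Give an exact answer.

5/8

Condition on the true location of the pea.
If it is under cup 1 (prior 1/3): only cup 3 is available, probability 1; weight (1/3)·1 = 1/3.
If it is under cup 2 (prior 1/3): cup 1 is available but not opened, probability 3/5; weight (1/3)·(3/5) = 1/5.
If it is under cup 3 (prior 1/3): the dealer opened cup 3, so this case is ruled out; weight (1/3)·0 = 0.
The weights sum to 8/15.
So P(the pea under cup 1 | the dealer opened cup 3) = (1/3) / (8/15) = 5/8.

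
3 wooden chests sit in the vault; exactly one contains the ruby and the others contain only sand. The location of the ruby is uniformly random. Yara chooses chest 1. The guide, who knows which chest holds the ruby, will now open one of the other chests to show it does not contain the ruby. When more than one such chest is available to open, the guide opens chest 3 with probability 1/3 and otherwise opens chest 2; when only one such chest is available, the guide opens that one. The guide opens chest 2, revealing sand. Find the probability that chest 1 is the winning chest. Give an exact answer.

Apply Bayes' rule, conditioning on where the ruby actually is.
If it is in chest 1 (prior 1/3): chest 3 is available but not opened, probability 2/3; weight (1/3)·(2/3) = 2/9.
If it is in chest 2 (prior 1/3): the guide opened chest 2, so this case is ruled out; weight (1/3)·0 = 0.
If it is in chest 3 (prior 1/3): only chest 2 is available, probability 1; weight (1/3)·1 = 1/3.
The weights sum to 5/9.
So P(the ruby in chest 1 | the guide opened chest 2) = (2/9) / (5/9) = 2/5.

2/5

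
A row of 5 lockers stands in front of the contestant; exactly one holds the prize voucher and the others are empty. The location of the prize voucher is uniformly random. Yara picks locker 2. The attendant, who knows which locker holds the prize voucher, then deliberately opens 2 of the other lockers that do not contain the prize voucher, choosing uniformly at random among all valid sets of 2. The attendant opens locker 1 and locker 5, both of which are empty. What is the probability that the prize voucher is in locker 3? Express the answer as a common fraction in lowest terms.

2/5

Apply Bayes' rule, conditioning on where the prize voucher actually is.
If it is in either of lockers 1 and 5 (prior 1/5 each): that locker was opened and seen not to hold the prize — ruled out; weight (1/5)·0 = 0 each.
If it is in locker 2 (prior 1/5): the attendant has 6 equally likely choices, so probability 1/6; weight (1/5)·(1/6) = 1/30.
If it is in either of lockers 3 and 4 (prior 1/5 each): the attendant has 3 equally likely choices, so probability 1/3; weight (1/5)·(1/3) = 1/15 each.
The weights sum to 1/6.
So P(the prize voucher in locker 3 | the attendant opened locker 1 and locker 5) = (1/15) / (1/6) = 2/5.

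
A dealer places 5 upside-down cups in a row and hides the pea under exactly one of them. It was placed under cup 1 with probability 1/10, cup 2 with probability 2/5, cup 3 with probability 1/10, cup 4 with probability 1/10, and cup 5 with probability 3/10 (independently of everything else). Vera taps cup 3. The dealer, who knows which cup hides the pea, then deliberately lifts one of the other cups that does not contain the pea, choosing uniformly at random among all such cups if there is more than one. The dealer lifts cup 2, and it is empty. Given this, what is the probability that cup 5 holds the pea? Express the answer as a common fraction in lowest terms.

12/23

Apply Bayes' rule, conditioning on where the pea actually is.
If it is under either of cups 1 and 4 (prior 1/10 each): the dealer has 3 equally likely choices, so probability 1/3; weight (1/10)·(1/3) = 1/30 each.
If it is under cup 2 (prior 2/5): the dealer opened cup 2, so this case is ruled out; weight (2/5)·0 = 0.
If it is under cup 3 (prior 1/10): the dealer has 4 equally likely choices, so probability 1/4; weight (1/10)·(1/4) = 1/40.
If it is under cup 5 (prior 3/10): the dealer has 3 equally likely choices, so probability 1/3; weight (3/10)·(1/3) = 1/10.
The weights sum to 23/120.
So P(the pea under cup 5 | the dealer opened cup 2) = (1/10) / (23/120) = 12/23.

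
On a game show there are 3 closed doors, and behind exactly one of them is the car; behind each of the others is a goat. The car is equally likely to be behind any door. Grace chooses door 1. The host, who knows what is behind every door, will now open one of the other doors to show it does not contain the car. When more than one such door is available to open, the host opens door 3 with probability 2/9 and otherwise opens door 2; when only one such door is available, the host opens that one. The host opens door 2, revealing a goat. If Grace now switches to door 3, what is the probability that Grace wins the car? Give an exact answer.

Consider each possible location of the car in turn.
If it is behind door 1 (prior 1/3): door 3 is available but not opened, probability 7/9; weight (1/3)·(7/9) = 7/27.
If it is behind door 2 (prior 1/3): the host opened door 2, so this case is ruled out; weight (1/3)·0 = 0.
If it is behind door 3 (prior 1/3): only door 2 is available, probability 1; weight (1/3)·1 = 1/3.
The weights sum to 16/27.
So P(the car behind door 3 | the host opened door 2) = (1/3) / (16/27) = 9/16.

9/16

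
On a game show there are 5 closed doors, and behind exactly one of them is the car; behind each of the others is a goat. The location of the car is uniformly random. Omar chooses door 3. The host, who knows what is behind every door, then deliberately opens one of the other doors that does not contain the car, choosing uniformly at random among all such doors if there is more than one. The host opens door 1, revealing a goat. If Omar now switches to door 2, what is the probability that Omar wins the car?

Apply Bayes' rule, conditioning on where the car actually is.
If it is behind door 1 (prior 1/5): the host opened door 1, so this case is ruled out; weight (1/5)·0 = 0.
If it is behind any of doors 2, 4, and 5 (prior 1/5 each): the host has 3 equally likely choices, so probability 1/3; weight (1/5)·(1/3) = 1/15 each.
If it is behind door 3 (prior 1/5): the host has 4 equally likely choices, so probability 1/4; weight (1/5)·(1/4) = 1/20.
The weights sum to 1/4.
So P(the car behind door 2 | the host opened door 1) = (1/15) / (1/4) = 4/15.

4/15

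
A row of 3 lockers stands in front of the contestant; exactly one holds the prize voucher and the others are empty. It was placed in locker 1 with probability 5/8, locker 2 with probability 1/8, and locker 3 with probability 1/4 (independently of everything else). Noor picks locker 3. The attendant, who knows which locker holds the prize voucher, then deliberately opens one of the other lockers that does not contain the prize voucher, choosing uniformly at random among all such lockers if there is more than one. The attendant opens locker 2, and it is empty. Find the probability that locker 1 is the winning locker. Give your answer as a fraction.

Consider each possible location of the prize voucher in turn.
If it is in locker 1 (prior 5/8): the attendant has no choice, probability 1; weight (5/8)·1 = 5/8.
If it is in locker 2 (prior 1/8): the attendant opened locker 2, so this case is ruled out; weight (1/8)·0 = 0.
If it is in locker 3 (prior 1/4): the attendant has 2 equally likely choices, so probability 1/2; weight (1/4)·(1/2) = 1/8.
The weights sum to 3/4.
So P(the prize voucher in locker 1 | the attendant opened locker 2) = (5/8) / (3/4) = 5/6.

5/6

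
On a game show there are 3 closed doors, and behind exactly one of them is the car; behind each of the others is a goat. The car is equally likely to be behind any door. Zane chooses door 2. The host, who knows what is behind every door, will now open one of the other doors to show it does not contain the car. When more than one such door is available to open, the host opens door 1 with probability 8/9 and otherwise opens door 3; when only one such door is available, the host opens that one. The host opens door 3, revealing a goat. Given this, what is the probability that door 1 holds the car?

9/10

Apply Bayes' rule, conditioning on where the car actually is.
If it is behind door 1 (prior 1/3): only door 3 is available, probability 1; weight (1/3)·1 = 1/3.
If it is behind door 2 (prior 1/3): door 1 is available but not opened, probability 1/9; weight (1/3)·(1/9) = 1/27.
If it is behind door 3 (prior 1/3): the host opened door 3, so this case is ruled out; weight (1/3)·0 = 0.
The weights sum to 10/27.
So P(the car behind door 1 | the host opened door 3) = (1/3) / (10/27) = 9/10.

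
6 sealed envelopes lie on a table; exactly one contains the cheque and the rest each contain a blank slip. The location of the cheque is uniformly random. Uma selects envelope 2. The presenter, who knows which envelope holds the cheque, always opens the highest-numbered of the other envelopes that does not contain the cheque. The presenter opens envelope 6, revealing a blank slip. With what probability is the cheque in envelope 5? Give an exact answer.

1/5

Consider each possible location of the cheque in turn.
If it is in any of envelopes 1, 2, 3, 4, and 5 (prior 1/6 each): envelope 6 is the highest-numbered option available, probability 1; weight (1/6)·1 = 1/6 each.
If it is in envelope 6 (prior 1/6): the presenter opened envelope 6, so this case is ruled out; weight (1/6)·0 = 0.
The weights sum to 5/6.
So P(the cheque in envelope 5 | the presenter opened envelope 6) = (1/6) / (5/6) = 1/5.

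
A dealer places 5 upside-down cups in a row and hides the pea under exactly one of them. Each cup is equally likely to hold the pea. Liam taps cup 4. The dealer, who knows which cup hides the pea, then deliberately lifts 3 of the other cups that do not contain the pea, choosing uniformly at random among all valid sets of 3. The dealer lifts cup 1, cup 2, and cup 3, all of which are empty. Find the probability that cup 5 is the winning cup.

Consider each possible location of the pea in turn.
If it is under any of cups 1, 2, and 3 (prior 1/5 each): that cup was opened and seen not to hold the prize — ruled out; weight (1/5)·0 = 0 each.
If it is under cup 4 (prior 1/5): the dealer has 4 equally likely choices, so probability 1/4; weight (1/5)·(1/4) = 1/20.
If it is under cup 5 (prior 1/5): the dealer has no choice, probability 1; weight (1/5)·1 = 1/5.
The weights sum to 1/4.
So P(the pea under cup 5 | the dealer opened cup 1, cup 2, and cup 3) = (1/5) / (1/4) = 4/5.

4/5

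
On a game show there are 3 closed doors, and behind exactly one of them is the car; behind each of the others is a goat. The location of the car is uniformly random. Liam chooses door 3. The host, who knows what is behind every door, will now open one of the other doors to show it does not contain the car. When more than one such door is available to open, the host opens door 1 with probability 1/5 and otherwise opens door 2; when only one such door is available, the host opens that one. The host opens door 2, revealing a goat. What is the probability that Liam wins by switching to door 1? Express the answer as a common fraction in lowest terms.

5/9

Condition on the true location of the car.
If it is behind door 1 (prior 1/3): only door 2 is available, probability 1; weight (1/3)·1 = 1/3.
If it is behind door 2 (prior 1/3): the host opened door 2, so this case is ruled out; weight (1/3)·0 = 0.
If it is behind door 3 (prior 1/3): door 1 is available but not opened, probability 4/5; weight (1/3)·(4/5) = 4/15.
The weights sum to 3/5.
So P(the car behind door 1 | the host opened door 2) = (1/3) / (3/5) = 5/9.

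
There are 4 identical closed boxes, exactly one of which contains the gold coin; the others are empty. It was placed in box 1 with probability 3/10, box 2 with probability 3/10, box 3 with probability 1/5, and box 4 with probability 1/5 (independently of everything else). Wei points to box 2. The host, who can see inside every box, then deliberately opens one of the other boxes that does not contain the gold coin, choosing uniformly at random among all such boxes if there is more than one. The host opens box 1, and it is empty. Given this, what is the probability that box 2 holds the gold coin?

1/3

Apply Bayes' rule, conditioning on where the gold coin actually is.
If it is in box 1 (prior 3/10): the host opened box 1, so this case is ruled out; weight (3/10)·0 = 0.
If it is in box 2 (prior 3/10): the host has 3 equally likely choices, so probability 1/3; weight (3/10)·(1/3) = 1/10.
If it is in either of boxes 3 and 4 (prior 1/5 each): the host has 2 equally likely choices, so probability 1/2; weight (1/5)·(1/2) = 1/10 each.
The weights sum to 3/10.
So P(the gold coin in box 2 | the host opened box 1) = (1/10) / (3/10) = 1/3.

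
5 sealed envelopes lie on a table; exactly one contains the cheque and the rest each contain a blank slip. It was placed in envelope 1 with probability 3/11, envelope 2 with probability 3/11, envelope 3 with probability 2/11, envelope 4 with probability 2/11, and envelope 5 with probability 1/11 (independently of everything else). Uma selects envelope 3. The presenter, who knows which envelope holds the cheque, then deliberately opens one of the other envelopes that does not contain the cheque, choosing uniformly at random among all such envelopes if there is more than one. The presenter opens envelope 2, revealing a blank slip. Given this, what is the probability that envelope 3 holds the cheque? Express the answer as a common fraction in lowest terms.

1/5

Apply Bayes' rule, conditioning on where the cheque actually is.
If it is in envelope 1 (prior 3/11): the presenter has 3 equally likely choices, so probability 1/3; weight (3/11)·(1/3) = 1/11.
If it is in envelope 2 (prior 3/11): the presenter opened envelope 2, so this case is ruled out; weight (3/11)·0 = 0.
If it is in envelope 3 (prior 2/11): the presenter has 4 equally likely choices, so probability 1/4; weight (2/11)·(1/4) = 1/22.
If it is in envelope 4 (prior 2/11): the presenter has 3 equally likely choices, so probability 1/3; weight (2/11)·(1/3) = 2/33.
If it is in envelope 5 (prior 1/11): the presenter has 3 equally likely choices, so probability 1/3; weight (1/11)·(1/3) = 1/33.
The weights sum to 5/22.
So P(the cheque in envelope 3 | the presenter opened envelope 2) = (1/22) / (5/22) = 1/5.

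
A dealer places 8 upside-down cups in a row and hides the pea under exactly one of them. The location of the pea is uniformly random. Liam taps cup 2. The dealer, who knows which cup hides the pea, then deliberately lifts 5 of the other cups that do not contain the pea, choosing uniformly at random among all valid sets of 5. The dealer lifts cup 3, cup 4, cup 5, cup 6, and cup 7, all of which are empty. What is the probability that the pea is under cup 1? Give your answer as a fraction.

Condition on the true location of the pea.
If it is under either of cups 1 and 8 (prior 1/8 each): the dealer has 6 equally likely choices, so probability 1/6; weight (1/8)·(1/6) = 1/48 each.
If it is under cup 2 (prior 1/8): the dealer has 21 equally likely choices, so probability 1/21; weight (1/8)·(1/21) = 1/168.
If it is under any of cups 3, 4, 5, 6, and 7 (prior 1/8 each): that cup was opened and seen not to hold the prize — ruled out; weight (1/8)·0 = 0 each.
The weights sum to 1/21.
So P(the pea under cup 1 | the dealer opened cup 3, cup 4, cup 5, cup 6, and cup 7) = (1/48) / (1/21) = 7/16.

7/16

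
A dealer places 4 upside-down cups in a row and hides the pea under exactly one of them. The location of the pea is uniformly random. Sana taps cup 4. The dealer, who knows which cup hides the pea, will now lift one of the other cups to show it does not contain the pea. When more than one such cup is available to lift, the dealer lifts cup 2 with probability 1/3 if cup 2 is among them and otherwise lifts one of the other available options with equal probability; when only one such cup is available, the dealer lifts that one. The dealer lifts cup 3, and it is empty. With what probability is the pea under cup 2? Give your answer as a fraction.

1/3

Condition on the true location of the pea.
If it is under cup 1 (prior 1/4): cup 2 is available but not opened, probability 2/3; weight (1/4)·(2/3) = 1/6.
If it is under cup 2 (prior 1/4): cup 2 holds the prize so is unavailable; the dealer chooses uniformly among the 2 others, probability 1/2; weight (1/4)·(1/2) = 1/8.
If it is under cup 3 (prior 1/4): the dealer opened cup 3, so this case is ruled out; weight (1/4)·0 = 0.
If it is under cup 4 (prior 1/4): cup 2 is available but not opened; cup 3 gets probability (1 − 1/3)/2 = 1/3; weight (1/4)·(1/3) = 1/12.
The weights sum to 3/8.
So P(the pea under cup 2 | the dealer opened cup 3) = (1/8) / (3/8) = 1/3.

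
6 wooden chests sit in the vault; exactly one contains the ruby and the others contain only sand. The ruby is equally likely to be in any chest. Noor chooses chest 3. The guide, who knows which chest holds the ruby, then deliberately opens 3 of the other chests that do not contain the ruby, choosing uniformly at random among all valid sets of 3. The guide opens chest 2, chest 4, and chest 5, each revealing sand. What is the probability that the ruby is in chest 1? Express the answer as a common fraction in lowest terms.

Apply Bayes' rule, conditioning on where the ruby actually is.
If it is in either of chests 1 and 6 (prior 1/6 each): the guide has 4 equally likely choices, so probability 1/4; weight (1/6)·(1/4) = 1/24 each.
If it is in any of chests 2, 4, and 5 (prior 1/6 each): that chest was opened and seen not to hold the prize — ruled out; weight (1/6)·0 = 0 each.
If it is in chest 3 (prior 1/6): the guide has 10 equally likely choices, so probability 1/10; weight (1/6)·(1/10) = 1/60.
The weights sum to 1/10.
So P(the ruby in chest 1 | the guide opened chest 2, chest 4, and chest 5) = (1/24) / (1/10) = 5/12.

5/12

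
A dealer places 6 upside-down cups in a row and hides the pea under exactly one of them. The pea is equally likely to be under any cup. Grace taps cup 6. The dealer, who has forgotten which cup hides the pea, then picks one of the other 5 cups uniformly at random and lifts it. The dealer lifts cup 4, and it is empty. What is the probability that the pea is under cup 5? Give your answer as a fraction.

1/5

Because the dealer chose which cup to lift without knowing where the pea is, the choice is independent of the prize location. Learning that cup 4 does not hold the pea simply rules out that one location and leaves the remaining 5 cups still equally likely by symmetry.
So P(the pea under cup 5) = 1/5.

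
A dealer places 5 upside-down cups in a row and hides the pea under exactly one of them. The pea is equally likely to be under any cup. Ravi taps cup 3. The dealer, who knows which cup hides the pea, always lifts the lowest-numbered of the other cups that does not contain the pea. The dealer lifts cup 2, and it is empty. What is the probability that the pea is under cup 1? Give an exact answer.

1

Consider each possible location of the pea in turn.
If it is under cup 1 (prior 1/5): cup 2 is the lowest-numbered option available, probability 1; weight (1/5)·1 = 1/5.
If it is under cup 2 (prior 1/5): the dealer opened cup 2, so this case is ruled out; weight (1/5)·0 = 0.
If it is under any of cups 3, 4, and 5 (prior 1/5 each): the dealer would have opened cup 1 instead, probability 0; weight (1/5)·0 = 0 each.
The weights sum to 1/5.
So P(the pea under cup 1 | the dealer opened cup 2) = (1/5) / (1/5) = 1.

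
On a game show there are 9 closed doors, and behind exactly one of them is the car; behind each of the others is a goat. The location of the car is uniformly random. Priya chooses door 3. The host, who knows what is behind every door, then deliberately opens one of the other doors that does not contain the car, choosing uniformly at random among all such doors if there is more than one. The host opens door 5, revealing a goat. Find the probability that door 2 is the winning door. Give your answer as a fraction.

8/63

Apply Bayes' rule, conditioning on where the car actually is.
If it is behind any of doors 1, 2, 4, 6, 7, 8, and 9 (prior 1/9 each): the host has 7 equally likely choices, so probability 1/7; weight (1/9)·(1/7) = 1/63 each.
If it is behind door 3 (prior 1/9): the host has 8 equally likely choices, so probability 1/8; weight (1/9)·(1/8) = 1/72.
If it is behind door 5 (prior 1/9): the host opened door 5, so this case is ruled out; weight (1/9)·0 = 0.
The weights sum to 1/8.
So P(the car behind door 2 | the host opened door 5) = (1/63) / (1/8) = 8/63.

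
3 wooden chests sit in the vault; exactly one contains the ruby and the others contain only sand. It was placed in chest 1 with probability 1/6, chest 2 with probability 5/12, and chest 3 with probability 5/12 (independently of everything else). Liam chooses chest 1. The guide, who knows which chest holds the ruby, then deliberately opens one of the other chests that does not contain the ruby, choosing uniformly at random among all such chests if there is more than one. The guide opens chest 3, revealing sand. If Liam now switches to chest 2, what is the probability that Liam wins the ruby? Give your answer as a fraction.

Condition on the true location of the ruby.
If it is in chest 1 (prior 1/6): the guide has 2 equally likely choices, so probability 1/2; weight (1/6)·(1/2) = 1/12.
If it is in chest 2 (prior 5/12): the guide has no choice, probability 1; weight (5/12)·1 = 5/12.
If it is in chest 3 (prior 5/12): the guide opened chest 3, so this case is ruled out; weight (5/12)·0 = 0.
The weights sum to 1/2.
So P(the ruby in chest 2 | the guide opened chest 3) = (5/12) / (1/2) = 5/6.

5/6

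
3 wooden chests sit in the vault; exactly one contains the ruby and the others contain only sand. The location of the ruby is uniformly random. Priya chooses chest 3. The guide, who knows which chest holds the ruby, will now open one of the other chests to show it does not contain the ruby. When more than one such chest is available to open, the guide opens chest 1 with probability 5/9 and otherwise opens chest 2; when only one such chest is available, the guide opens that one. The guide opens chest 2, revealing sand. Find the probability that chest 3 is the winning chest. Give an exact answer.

Condition on the true location of the ruby.
If it is in chest 1 (prior 1/3): only chest 2 is available, probability 1; weight (1/3)·1 = 1/3.
If it is in chest 2 (prior 1/3): the guide opened chest 2, so this case is ruled out; weight (1/3)·0 = 0.
If it is in chest 3 (prior 1/3): chest 1 is available but not opened, probability 4/9; weight (1/3)·(4/9) = 4/27.
The weights sum to 13/27.
So P(the ruby in chest 3 | the guide opened chest 2) = (4/27) / (13/27) = 4/13.

4/13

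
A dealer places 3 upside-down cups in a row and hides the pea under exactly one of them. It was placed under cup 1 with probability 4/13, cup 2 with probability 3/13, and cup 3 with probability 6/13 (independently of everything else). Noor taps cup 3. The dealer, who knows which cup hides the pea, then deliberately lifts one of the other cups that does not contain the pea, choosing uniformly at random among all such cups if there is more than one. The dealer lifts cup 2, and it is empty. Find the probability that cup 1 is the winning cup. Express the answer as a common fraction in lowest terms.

4/7

Consider each possible location of the pea in turn.
If it is under cup 1 (prior 4/13): the dealer has no choice, probability 1; weight (4/13)·1 = 4/13.
If it is under cup 2 (prior 3/13): the dealer opened cup 2, so this case is ruled out; weight (3/13)·0 = 0.
If it is under cup 3 (prior 6/13): the dealer has 2 equally likely choices, so probability 1/2; weight (6/13)·(1/2) = 3/13.
The weights sum to 7/13.
So P(the pea under cup 1 | the dealer opened cup 2) = (4/13) / (7/13) = 4/7.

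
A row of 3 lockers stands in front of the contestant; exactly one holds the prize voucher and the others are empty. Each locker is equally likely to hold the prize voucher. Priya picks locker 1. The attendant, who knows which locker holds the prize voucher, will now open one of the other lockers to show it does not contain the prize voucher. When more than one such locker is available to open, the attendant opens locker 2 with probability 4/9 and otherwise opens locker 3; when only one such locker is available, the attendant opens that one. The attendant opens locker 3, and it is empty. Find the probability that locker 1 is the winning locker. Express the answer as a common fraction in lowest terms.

Apply Bayes' rule, conditioning on where the prize voucher actually is.
If it is in locker 1 (prior 1/3): locker 2 is available but not opened, probability 5/9; weight (1/3)·(5/9) = 5/27.
If it is in locker 2 (prior 1/3): only locker 3 is available, probability 1; weight (1/3)·1 = 1/3.
If it is in locker 3 (prior 1/3): the attendant opened locker 3, so this case is ruled out; weight (1/3)·0 = 0.
The weights sum to 14/27.
So P(the prize voucher in locker 1 | the attendant opened locker 3) = (5/27) / (14/27) = 5/14.

5/14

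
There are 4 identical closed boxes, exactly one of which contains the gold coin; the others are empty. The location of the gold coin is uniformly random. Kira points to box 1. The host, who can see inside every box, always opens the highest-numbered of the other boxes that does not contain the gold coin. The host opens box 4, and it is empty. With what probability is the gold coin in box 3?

Apply Bayes' rule, conditioning on where the gold coin actually is.
If it is in any of boxes 1, 2, and 3 (prior 1/4 each): box 4 is the highest-numbered option available, probability 1; weight (1/4)·1 = 1/4 each.
If it is in box 4 (prior 1/4): the host opened box 4, so this case is ruled out; weight (1/4)·0 = 0.
The weights sum to 3/4.
So P(the gold coin in box 3 | the host opened box 4) = (1/4) / (3/4) = 1/3.

1/3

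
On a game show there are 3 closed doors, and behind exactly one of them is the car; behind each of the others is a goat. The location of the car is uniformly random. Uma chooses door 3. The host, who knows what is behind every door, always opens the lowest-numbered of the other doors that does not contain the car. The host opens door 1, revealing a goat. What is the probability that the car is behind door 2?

Consider each possible location of the car in turn.
If it is behind door 1 (prior 1/3): the host opened door 1, so this case is ruled out; weight (1/3)·0 = 0.
If it is behind either of doors 2 and 3 (prior 1/3 each): door 1 is the lowest-numbered option available, probability 1; weight (1/3)·1 = 1/3 each.
The weights sum to 2/3.
So P(the car behind door 2 | the host opened door 1) = (1/3) / (2/3) = 1/2.

1/2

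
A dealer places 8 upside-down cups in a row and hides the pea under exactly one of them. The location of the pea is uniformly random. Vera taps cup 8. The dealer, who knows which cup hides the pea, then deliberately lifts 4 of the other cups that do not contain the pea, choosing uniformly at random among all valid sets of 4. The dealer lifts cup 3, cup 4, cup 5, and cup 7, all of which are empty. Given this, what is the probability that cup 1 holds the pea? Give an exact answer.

7/24

Consider each possible location of the pea in turn.
If it is under any of cups 1, 2, and 6 (prior 1/8 each): the dealer has 15 equally likely choices, so probability 1/15; weight (1/8)·(1/15) = 1/120 each.
If it is under any of cups 3, 4, 5, and 7 (prior 1/8 each): that cup was opened and seen not to hold the prize — ruled out; weight (1/8)·0 = 0 each.
If it is under cup 8 (prior 1/8): the dealer has 35 equally likely choices, so probability 1/35; weight (1/8)·(1/35) = 1/280.
The weights sum to 1/35.
So P(the pea under cup 1 | the dealer opened cup 3, cup 4, cup 5, and cup 7) = (1/120) / (1/35) = 7/24.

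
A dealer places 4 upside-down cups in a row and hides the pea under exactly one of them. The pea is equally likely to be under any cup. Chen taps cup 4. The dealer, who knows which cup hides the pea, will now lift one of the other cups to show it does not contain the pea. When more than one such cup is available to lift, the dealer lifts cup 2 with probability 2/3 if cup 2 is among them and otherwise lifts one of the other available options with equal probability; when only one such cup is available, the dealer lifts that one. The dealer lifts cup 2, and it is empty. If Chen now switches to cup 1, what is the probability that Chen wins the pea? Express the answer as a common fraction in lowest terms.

1/3

Consider each possible location of the pea in turn.
If it is under any of cups 1, 3, and 4 (prior 1/4 each): cup 2 is available, opened with probability 2/3; weight (1/4)·(2/3) = 1/6 each.
If it is under cup 2 (prior 1/4): the dealer opened cup 2, so this case is ruled out; weight (1/4)·0 = 0.
The weights sum to 1/2.
So P(the pea under cup 1 | the dealer opened cup 2) = (1/6) / (1/2) = 1/3.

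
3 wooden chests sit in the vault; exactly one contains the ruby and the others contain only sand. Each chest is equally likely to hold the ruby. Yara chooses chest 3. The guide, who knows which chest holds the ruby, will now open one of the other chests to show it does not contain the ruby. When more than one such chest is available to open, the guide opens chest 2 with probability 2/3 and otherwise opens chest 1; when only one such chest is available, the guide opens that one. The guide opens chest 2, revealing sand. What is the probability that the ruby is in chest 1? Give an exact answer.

3/5

Consider each possible location of the ruby in turn.
If it is in chest 1 (prior 1/3): only chest 2 is available, probability 1; weight (1/3)·1 = 1/3.
If it is in chest 2 (prior 1/3): the guide opened chest 2, so this case is ruled out; weight (1/3)·0 = 0.
If it is in chest 3 (prior 1/3): chest 2 is available, opened with probability 2/3; weight (1/3)·(2/3) = 2/9.
The weights sum to 5/9.
So P(the ruby in chest 1 | the guide opened chest 2) = (1/3) / (5/9) = 3/5.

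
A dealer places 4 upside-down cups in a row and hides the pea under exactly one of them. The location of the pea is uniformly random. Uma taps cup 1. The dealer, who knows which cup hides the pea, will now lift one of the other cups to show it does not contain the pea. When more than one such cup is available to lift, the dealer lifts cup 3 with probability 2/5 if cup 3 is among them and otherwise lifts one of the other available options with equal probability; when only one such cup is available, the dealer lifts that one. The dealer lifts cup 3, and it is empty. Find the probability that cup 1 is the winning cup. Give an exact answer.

1/3

Consider each possible location of the pea in turn.
If it is under any of cups 1, 2, and 4 (prior 1/4 each): cup 3 is available, opened with probability 2/5; weight (1/4)·(2/5) = 1/10 each.
If it is under cup 3 (prior 1/4): the dealer opened cup 3, so this case is ruled out; weight (1/4)·0 = 0.
The weights sum to 3/10.
So P(the pea under cup 1 | the dealer opened cup 3) = (1/10) / (3/10) = 1/3.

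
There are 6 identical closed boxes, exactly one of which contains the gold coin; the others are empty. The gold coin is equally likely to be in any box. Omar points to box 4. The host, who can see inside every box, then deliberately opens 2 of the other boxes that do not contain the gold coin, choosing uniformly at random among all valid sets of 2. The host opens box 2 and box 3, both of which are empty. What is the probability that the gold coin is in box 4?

1/6

Apply Bayes' rule, conditioning on where the gold coin actually is.
If it is in any of boxes 1, 5, and 6 (prior 1/6 each): the host has 6 equally likely choices, so probability 1/6; weight (1/6)·(1/6) = 1/36 each.
If it is in either of boxes 2 and 3 (prior 1/6 each): that box was opened and seen not to hold the prize — ruled out; weight (1/6)·0 = 0 each.
If it is in box 4 (prior 1/6): the host has 10 equally likely choices, so probability 1/10; weight (1/6)·(1/10) = 1/60.
The weights sum to 1/10.
So P(the gold coin in box 4 | the host opened box 2 and box 3) = (1/60) / (1/10) = 1/6.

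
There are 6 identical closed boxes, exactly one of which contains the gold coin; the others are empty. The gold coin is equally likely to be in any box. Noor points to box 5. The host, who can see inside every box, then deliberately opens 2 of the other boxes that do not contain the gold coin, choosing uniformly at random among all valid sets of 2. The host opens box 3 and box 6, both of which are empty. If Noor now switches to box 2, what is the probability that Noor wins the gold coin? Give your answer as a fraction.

5/18

Consider each possible location of the gold coin in turn.
If it is in any of boxes 1, 2, and 4 (prior 1/6 each): the host has 6 equally likely choices, so probability 1/6; weight (1/6)·(1/6) = 1/36 each.
If it is in either of boxes 3 and 6 (prior 1/6 each): that box was opened and seen not to hold the prize — ruled out; weight (1/6)·0 = 0 each.
If it is in box 5 (prior 1/6): the host has 10 equally likely choices, so probability 1/10; weight (1/6)·(1/10) = 1/60.
The weights sum to 1/10.
So P(the gold coin in box 2 | the host opened box 3 and box 6) = (1/36) / (1/10) = 5/18.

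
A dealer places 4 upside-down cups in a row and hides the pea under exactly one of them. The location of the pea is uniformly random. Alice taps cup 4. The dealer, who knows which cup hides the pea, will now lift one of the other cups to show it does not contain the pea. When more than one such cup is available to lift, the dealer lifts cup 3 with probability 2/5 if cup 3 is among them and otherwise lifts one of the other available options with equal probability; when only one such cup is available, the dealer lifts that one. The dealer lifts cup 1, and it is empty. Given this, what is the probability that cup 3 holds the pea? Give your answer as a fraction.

Consider each possible location of the pea in turn.
If it is under cup 1 (prior 1/4): the dealer opened cup 1, so this case is ruled out; weight (1/4)·0 = 0.
If it is under cup 2 (prior 1/4): cup 3 is available but not opened, probability 3/5; weight (1/4)·(3/5) = 3/20.
If it is under cup 3 (prior 1/4): cup 3 holds the prize so is unavailable; the dealer chooses uniformly among the 2 others, probability 1/2; weight (1/4)·(1/2) = 1/8.
If it is under cup 4 (prior 1/4): cup 3 is available but not opened; cup 1 gets probability (1 − 2/5)/2 = 3/10; weight (1/4)·(3/10) = 3/40.
The weights sum to 7/20.
So P(the pea under cup 3 | the dealer opened cup 1) = (1/8) / (7/20) = 5/14.

5/14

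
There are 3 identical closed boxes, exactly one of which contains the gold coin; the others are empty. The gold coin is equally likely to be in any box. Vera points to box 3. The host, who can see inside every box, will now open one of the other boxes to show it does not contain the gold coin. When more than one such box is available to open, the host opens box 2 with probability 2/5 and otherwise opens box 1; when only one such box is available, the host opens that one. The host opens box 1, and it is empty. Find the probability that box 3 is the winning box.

Apply Bayes' rule, conditioning on where the gold coin actually is.
If it is in box 1 (prior 1/3): the host opened box 1, so this case is ruled out; weight (1/3)·0 = 0.
If it is in box 2 (prior 1/3): only box 1 is available, probability 1; weight (1/3)·1 = 1/3.
If it is in box 3 (prior 1/3): box 2 is available but not opened, probability 3/5; weight (1/3)·(3/5) = 1/5.
The weights sum to 8/15.
So P(the gold coin in box 3 | the host opened box 1) = (1/5) / (8/15) = 3/8.

3/8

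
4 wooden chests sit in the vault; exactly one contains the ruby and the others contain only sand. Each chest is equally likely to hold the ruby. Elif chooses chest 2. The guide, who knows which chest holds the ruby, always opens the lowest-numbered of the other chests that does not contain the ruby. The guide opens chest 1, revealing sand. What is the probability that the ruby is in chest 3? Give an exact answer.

1/3

Consider each possible location of the ruby in turn.
If it is in chest 1 (prior 1/4): the guide opened chest 1, so this case is ruled out; weight (1/4)·0 = 0.
If it is in any of chests 2, 3, and 4 (prior 1/4 each): chest 1 is the lowest-numbered option available, probability 1; weight (1/4)·1 = 1/4 each.
The weights sum to 3/4.
So P(the ruby in chest 3 | the guide opened chest 1) = (1/4) / (3/4) = 1/3.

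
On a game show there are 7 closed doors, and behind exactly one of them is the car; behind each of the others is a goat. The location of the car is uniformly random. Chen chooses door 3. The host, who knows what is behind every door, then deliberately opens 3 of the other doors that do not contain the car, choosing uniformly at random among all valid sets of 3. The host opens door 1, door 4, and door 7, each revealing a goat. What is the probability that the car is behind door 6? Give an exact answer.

2/7

Apply Bayes' rule, conditioning on where the car actually is.
If it is behind any of doors 1, 4, and 7 (prior 1/7 each): that door was opened and seen not to hold the prize — ruled out; weight (1/7)·0 = 0 each.
If it is behind any of doors 2, 5, and 6 (prior 1/7 each): the host has 10 equally likely choices, so probability 1/10; weight (1/7)·(1/10) = 1/70 each.
If it is behind door 3 (prior 1/7): the host has 20 equally likely choices, so probability 1/20; weight (1/7)·(1/20) = 1/140.
The weights sum to 1/20.
So P(the car behind door 6 | the host opened door 1, door 4, and door 7) = (1/70) / (1/20) = 2/7.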